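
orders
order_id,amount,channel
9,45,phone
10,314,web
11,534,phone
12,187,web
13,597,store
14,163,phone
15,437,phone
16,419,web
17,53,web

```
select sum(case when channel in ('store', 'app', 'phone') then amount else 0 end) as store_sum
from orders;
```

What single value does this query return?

order_id=9: ✓ → 45
order_id=10: ✗
order_id=11: ✓ → 534
order_id=12: ✗
order_id=13: ✓ → 597
order_id=14: ✓ → 163
order_id=15: ✓ → 437
order_id=16: ✗
order_id=17: ✗
store_sum = 45 + 534 + 597 + 163 + 437 = 1776

1776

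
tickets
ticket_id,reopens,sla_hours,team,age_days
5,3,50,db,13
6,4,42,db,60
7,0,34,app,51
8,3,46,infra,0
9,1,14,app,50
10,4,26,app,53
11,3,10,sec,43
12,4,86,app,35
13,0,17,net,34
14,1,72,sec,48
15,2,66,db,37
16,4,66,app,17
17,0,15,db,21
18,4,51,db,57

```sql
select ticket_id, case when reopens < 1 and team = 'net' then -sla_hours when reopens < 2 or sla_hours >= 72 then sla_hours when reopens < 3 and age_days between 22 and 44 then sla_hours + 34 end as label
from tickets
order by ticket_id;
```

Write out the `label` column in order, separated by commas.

NULL, NULL, 34, NULL, 14, NULL, NULL, 86, -17, 72, 100, NULL, 15, NULL

ticket_id=5: (no match → NULL) → NULL
ticket_id=6: (no match → NULL) → NULL
ticket_id=7: reopens < 2 or sla_hours >= 72 → 34
ticket_id=8: (no match → NULL) → NULL
ticket_id=9: reopens < 2 or sla_hours >= 72 → 14
ticket_id=10: (no match → NULL) → NULL
ticket_id=11: (no match → NULL) → NULL
ticket_id=12: reopens < 2 or sla_hours >= 72 → 86
ticket_id=13: reopens < 1 and team = 'net' → -17
ticket_id=14: reopens < 2 or sla_hours >= 72 → 72
ticket_id=15: reopens < 3 and age_days between 22 and 44 → 100
ticket_id=16: (no match → NULL) → NULL
ticket_id=17: reopens < 2 or sla_hours >= 72 → 15
ticket_id=18: (no match → NULL) → NULL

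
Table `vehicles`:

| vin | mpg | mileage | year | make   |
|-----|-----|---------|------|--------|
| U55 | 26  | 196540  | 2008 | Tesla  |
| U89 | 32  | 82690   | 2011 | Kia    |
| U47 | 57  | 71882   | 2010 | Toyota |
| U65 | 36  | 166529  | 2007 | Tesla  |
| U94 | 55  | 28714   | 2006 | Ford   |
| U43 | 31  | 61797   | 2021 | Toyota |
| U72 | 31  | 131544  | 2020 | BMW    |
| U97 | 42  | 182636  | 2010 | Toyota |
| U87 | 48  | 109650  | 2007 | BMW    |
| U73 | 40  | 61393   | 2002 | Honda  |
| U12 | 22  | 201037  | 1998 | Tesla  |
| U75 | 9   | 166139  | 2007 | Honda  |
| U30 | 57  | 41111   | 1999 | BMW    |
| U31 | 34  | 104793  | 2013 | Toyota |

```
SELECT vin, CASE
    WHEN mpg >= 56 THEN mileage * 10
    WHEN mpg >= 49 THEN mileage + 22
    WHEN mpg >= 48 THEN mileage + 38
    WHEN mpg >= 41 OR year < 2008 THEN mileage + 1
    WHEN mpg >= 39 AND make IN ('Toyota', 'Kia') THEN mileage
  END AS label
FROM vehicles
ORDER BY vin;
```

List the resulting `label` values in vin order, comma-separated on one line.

201038, 411110, NULL, NULL, 718820, NULL, 166530, NULL, 61394, 166140, 109688, NULL, 28736, 182637

vin=U12: mpg >= 41 OR year < 2008 → 201038
vin=U30: mpg >= 56 → 411110
vin=U31: (no match → NULL) → NULL
vin=U43: (no match → NULL) → NULL
vin=U47: mpg >= 56 → 718820
vin=U55: (no match → NULL) → NULL
vin=U65: mpg >= 41 OR year < 2008 → 166530
vin=U72: (no match → NULL) → NULL
vin=U73: mpg >= 41 OR year < 2008 → 61394
vin=U75: mpg >= 41 OR year < 2008 → 166140
vin=U87: mpg >= 48 → 109688
vin=U89: (no match → NULL) → NULL
vin=U94: mpg >= 49 → 28736
vin=U97: mpg >= 41 OR year < 2008 → 182637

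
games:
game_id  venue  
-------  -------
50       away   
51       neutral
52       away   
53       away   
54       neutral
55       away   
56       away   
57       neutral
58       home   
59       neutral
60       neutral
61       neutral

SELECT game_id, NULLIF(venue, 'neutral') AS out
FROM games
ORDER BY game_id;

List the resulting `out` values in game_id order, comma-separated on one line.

game_id=50: venue=away vs neutral: differ → away
game_id=51: venue=neutral vs neutral: equal → NULL
game_id=52: venue=away vs neutral: differ → away
game_id=53: venue=away vs neutral: differ → away
game_id=54: venue=neutral vs neutral: equal → NULL
game_id=55: venue=away vs neutral: differ → away
game_id=56: venue=away vs neutral: differ → away
game_id=57: venue=neutral vs neutral: equal → NULL
game_id=58: venue=home vs neutral: differ → home
game_id=59: venue=neutral vs neutral: equal → NULL
game_id=60: venue=neutral vs neutral: equal → NULL
game_id=61: venue=neutral vs neutral: equal → NULL

away, NULL, away, away, NULL, away, away, NULL, home, NULL, NULL, NULL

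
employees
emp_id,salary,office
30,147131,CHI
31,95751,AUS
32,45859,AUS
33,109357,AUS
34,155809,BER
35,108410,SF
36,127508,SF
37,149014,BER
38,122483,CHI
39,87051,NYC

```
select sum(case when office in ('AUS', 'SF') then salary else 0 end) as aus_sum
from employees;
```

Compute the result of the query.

486885

emp_id=30: ✗
emp_id=31: ✓ → 95751
emp_id=32: ✓ → 45859
emp_id=33: ✓ → 109357
emp_id=34: ✗
emp_id=35: ✓ → 108410
emp_id=36: ✓ → 127508
emp_id=37: ✗
emp_id=38: ✗
emp_id=39: ✗
aus_sum = 95751 + 45859 + 109357 + 108410 + 127508 = 486885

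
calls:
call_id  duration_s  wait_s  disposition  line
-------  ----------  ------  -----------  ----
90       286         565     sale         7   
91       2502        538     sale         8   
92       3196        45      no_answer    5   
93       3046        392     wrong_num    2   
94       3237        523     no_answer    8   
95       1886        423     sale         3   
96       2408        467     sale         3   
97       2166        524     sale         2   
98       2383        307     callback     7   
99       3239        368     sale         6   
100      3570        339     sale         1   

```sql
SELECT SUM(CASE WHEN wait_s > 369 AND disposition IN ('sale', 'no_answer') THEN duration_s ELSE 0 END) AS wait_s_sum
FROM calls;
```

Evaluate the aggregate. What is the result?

call_id=90: ✓ → 286
call_id=91: ✓ → 2502
call_id=92: ✗
call_id=93: ✗
call_id=94: ✓ → 3237
call_id=95: ✓ → 1886
call_id=96: ✓ → 2408
call_id=97: ✓ → 2166
call_id=98: ✗
call_id=99: ✗
call_id=100: ✗
wait_s_sum = 286 + 2502 + 3237 + 1886 + 2408 + 2166 = 12485

12485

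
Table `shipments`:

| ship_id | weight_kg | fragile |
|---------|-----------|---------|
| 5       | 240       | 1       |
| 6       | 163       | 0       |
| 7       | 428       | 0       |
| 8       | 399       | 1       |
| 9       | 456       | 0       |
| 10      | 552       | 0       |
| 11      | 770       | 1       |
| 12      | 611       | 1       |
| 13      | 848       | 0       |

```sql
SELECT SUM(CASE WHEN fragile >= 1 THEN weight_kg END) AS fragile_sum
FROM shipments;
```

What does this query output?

2020

ship_id=5: ✓ → 240
ship_id=6: ✗
ship_id=7: ✗
ship_id=8: ✓ → 399
ship_id=9: ✗
ship_id=10: ✗
ship_id=11: ✓ → 770
ship_id=12: ✓ → 611
ship_id=13: ✗
fragile_sum = 240 + 399 + 770 + 611 = 2020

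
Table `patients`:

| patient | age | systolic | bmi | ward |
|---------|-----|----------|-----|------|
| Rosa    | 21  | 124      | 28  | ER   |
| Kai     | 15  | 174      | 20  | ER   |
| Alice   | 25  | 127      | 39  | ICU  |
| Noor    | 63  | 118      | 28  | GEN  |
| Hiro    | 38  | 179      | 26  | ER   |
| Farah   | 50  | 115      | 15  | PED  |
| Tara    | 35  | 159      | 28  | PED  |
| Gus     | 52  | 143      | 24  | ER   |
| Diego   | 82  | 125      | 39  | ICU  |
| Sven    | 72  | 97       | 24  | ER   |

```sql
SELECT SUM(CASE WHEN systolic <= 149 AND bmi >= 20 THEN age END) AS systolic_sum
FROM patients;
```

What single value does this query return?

315

patient=Rosa: ✓ → 21
patient=Kai: ✗
patient=Alice: ✓ → 25
patient=Noor: ✓ → 63
patient=Hiro: ✗
patient=Farah: ✗
patient=Tara: ✗
patient=Gus: ✓ → 52
patient=Diego: ✓ → 82
patient=Sven: ✓ → 72
systolic_sum = 21 + 25 + 63 + 52 + 82 + 72 = 315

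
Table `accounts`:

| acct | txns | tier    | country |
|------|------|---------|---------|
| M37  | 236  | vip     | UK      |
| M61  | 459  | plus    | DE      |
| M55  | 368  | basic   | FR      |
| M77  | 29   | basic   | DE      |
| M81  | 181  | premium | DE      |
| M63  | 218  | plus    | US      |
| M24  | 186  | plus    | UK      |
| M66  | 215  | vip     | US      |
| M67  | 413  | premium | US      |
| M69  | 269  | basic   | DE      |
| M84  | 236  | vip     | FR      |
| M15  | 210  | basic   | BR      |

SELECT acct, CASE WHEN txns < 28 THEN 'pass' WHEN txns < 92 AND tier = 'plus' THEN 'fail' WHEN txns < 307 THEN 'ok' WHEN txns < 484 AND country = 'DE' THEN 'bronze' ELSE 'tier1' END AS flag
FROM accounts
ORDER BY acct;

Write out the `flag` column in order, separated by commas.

acct=M15: txns < 307 → ok
acct=M24: txns < 307 → ok
acct=M37: txns < 307 → ok
acct=M55: ELSE → tier1
acct=M61: txns < 484 AND country = 'DE' → bronze
acct=M63: txns < 307 → ok
acct=M66: txns < 307 → ok
acct=M67: ELSE → tier1
acct=M69: txns < 307 → ok
acct=M77: txns < 307 → ok
acct=M81: txns < 307 → ok
acct=M84: txns < 307 → ok

ok, ok, ok, tier1, bronze, ok, ok, tier1, ok, ok, ok, ok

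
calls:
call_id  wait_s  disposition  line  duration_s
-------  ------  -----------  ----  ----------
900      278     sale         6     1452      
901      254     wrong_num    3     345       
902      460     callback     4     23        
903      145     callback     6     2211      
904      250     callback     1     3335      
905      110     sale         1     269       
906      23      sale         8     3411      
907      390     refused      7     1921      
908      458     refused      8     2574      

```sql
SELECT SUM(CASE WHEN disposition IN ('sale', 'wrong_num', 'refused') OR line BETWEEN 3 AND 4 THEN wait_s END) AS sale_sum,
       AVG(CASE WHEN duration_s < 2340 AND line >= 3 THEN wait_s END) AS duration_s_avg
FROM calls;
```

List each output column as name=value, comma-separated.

[sale_sum: disposition IN ('sale', 'wrong_num', 'refused') OR line BETWEEN 3 AND 4]
call_id=900: ✓ → 278
call_id=901: ✓ → 254
call_id=902: ✓ → 460
call_id=903: ✗
call_id=904: ✗
call_id=905: ✓ → 110
call_id=906: ✓ → 23
call_id=907: ✓ → 390
call_id=908: ✓ → 458
sale_sum = 278 + 254 + 460 + 110 + 23 + 390 + 458 = 1973
—
[duration_s_avg: duration_s < 2340 AND line >= 3]
call_id=900: ✓ → 278
call_id=901: ✓ → 254
call_id=902: ✓ → 460
call_id=903: ✓ → 145
call_id=904: ✗
call_id=905: ✗
call_id=906: ✗
call_id=907: ✓ → 390
call_id=908: ✗
duration_s_avg = (278 + 254 + 460 + 145 + 390) / 5 = 305.4

sale_sum=1973, duration_s_avg=305.4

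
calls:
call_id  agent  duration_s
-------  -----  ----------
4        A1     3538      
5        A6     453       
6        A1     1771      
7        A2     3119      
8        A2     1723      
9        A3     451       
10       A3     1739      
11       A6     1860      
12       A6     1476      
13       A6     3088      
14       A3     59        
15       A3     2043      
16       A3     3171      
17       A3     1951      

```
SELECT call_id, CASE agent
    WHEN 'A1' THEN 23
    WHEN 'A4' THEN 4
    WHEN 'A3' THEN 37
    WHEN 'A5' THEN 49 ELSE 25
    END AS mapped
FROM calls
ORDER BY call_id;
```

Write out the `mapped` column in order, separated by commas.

call_id=4: agent='A1' → 23
call_id=5: ELSE → 25
call_id=6: agent='A1' → 23
call_id=7: ELSE → 25
call_id=8: ELSE → 25
call_id=9: agent='A3' → 37
call_id=10: agent='A3' → 37
call_id=11: ELSE → 25
call_id=12: ELSE → 25
call_id=13: ELSE → 25
call_id=14: agent='A3' → 37
call_id=15: agent='A3' → 37
call_id=16: agent='A3' → 37
call_id=17: agent='A3' → 37

23, 25, 23, 25, 25, 37, 37, 25, 25, 25, 37, 37, 37, 37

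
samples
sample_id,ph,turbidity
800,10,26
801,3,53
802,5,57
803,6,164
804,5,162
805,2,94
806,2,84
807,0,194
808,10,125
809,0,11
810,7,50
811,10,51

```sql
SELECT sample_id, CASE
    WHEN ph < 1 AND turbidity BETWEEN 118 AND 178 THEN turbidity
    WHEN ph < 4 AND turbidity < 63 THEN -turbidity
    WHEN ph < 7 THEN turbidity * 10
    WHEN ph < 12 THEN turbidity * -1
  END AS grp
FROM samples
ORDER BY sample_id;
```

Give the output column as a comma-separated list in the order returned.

-26, -53, 570, 1640, 1620, 940, 840, 1940, -125, -11, -50, -51

sample_id=800: ph < 12 → -26
sample_id=801: ph < 4 AND turbidity < 63 → -53
sample_id=802: ph < 7 → 570
sample_id=803: ph < 7 → 1640
sample_id=804: ph < 7 → 1620
sample_id=805: ph < 7 → 940
sample_id=806: ph < 7 → 840
sample_id=807: ph < 7 → 1940
sample_id=808: ph < 12 → -125
sample_id=809: ph < 4 AND turbidity < 63 → -11
sample_id=810: ph < 12 → -50
sample_id=811: ph < 12 → -51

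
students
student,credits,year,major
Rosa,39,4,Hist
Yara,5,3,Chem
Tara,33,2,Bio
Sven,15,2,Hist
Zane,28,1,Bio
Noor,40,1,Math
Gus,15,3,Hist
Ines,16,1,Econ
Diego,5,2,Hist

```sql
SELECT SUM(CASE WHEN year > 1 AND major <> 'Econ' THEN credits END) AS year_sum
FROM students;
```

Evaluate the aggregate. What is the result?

student=Rosa: ✓ → 39
student=Yara: ✓ → 5
student=Tara: ✓ → 33
student=Sven: ✓ → 15
student=Zane: ✗
student=Noor: ✗
student=Gus: ✓ → 15
student=Ines: ✗
student=Diego: ✓ → 5
year_sum = 39 + 5 + 33 + 15 + 15 + 5 = 112

112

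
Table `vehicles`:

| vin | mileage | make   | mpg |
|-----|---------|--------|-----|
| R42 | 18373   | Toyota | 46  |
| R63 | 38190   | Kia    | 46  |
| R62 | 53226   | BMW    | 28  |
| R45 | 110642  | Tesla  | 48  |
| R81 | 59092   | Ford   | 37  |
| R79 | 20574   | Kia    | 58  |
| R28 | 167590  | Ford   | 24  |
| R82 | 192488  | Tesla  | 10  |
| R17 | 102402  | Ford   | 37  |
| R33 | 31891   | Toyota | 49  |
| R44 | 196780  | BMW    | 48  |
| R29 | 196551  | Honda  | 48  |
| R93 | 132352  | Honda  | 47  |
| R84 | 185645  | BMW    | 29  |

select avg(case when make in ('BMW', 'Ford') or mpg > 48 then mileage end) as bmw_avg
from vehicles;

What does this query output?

vin=R42: ✗
vin=R63: ✗
vin=R62: ✓ → 53226
vin=R45: ✗
vin=R81: ✓ → 59092
vin=R79: ✓ → 20574
vin=R28: ✓ → 167590
vin=R82: ✗
vin=R17: ✓ → 102402
vin=R33: ✓ → 31891
vin=R44: ✓ → 196780
vin=R29: ✗
vin=R93: ✗
vin=R84: ✓ → 185645
bmw_avg = (53226 + 59092 + 20574 + 167590 + 102402 + 31891 + 196780 + 185645) / 8 = 102150

102150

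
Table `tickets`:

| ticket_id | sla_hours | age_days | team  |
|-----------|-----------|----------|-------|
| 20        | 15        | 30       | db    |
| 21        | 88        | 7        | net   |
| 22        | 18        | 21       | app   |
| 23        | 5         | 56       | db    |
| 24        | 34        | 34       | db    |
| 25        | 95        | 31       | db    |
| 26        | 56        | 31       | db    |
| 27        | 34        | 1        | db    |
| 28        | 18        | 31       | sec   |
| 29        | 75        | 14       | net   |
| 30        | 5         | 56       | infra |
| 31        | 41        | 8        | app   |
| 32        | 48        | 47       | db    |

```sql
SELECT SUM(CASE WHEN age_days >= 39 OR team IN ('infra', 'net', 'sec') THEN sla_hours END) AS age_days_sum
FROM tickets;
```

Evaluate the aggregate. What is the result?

ticket_id=20: ✗
ticket_id=21: ✓ → 88
ticket_id=22: ✗
ticket_id=23: ✓ → 5
ticket_id=24: ✗
ticket_id=25: ✗
ticket_id=26: ✗
ticket_id=27: ✗
ticket_id=28: ✓ → 18
ticket_id=29: ✓ → 75
ticket_id=30: ✓ → 5
ticket_id=31: ✗
ticket_id=32: ✓ → 48
age_days_sum = 88 + 5 + 18 + 75 + 5 + 48 = 239

239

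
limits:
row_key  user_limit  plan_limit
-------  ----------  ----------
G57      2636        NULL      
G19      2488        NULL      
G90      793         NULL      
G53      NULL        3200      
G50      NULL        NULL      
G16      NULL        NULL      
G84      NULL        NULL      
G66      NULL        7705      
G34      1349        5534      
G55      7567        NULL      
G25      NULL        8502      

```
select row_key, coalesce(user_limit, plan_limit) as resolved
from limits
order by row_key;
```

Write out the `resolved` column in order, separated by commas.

row_key=G16: user_limit=NULL, plan_limit=NULL (all NULL) → NULL
row_key=G19: user_limit=2488 → 2488
row_key=G25: user_limit=NULL, plan_limit=8502 → 8502
row_key=G34: user_limit=1349 → 1349
row_key=G50: user_limit=NULL, plan_limit=NULL (all NULL) → NULL
row_key=G53: user_limit=NULL, plan_limit=3200 → 3200
row_key=G55: user_limit=7567 → 7567
row_key=G57: user_limit=2636 → 2636
row_key=G66: user_limit=NULL, plan_limit=7705 → 7705
row_key=G84: user_limit=NULL, plan_limit=NULL (all NULL) → NULL
row_key=G90: user_limit=793 → 793

NULL, 2488, 8502, 1349, NULL, 3200, 7567, 2636, 7705, NULL, 793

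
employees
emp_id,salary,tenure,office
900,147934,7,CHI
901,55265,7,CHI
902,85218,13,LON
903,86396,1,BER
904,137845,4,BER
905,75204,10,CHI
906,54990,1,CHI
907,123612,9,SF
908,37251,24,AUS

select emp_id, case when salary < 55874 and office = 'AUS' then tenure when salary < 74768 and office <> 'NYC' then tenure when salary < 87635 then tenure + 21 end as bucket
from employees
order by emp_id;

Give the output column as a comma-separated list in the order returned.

emp_id=900: (no match → NULL) → NULL
emp_id=901: salary < 74768 and office <> 'NYC' → 7
emp_id=902: salary < 87635 → 34
emp_id=903: salary < 87635 → 22
emp_id=904: (no match → NULL) → NULL
emp_id=905: salary < 87635 → 31
emp_id=906: salary < 74768 and office <> 'NYC' → 1
emp_id=907: (no match → NULL) → NULL
emp_id=908: salary < 55874 and office = 'AUS' → 24

NULL, 7, 34, 22, NULL, 31, 1, NULL, 24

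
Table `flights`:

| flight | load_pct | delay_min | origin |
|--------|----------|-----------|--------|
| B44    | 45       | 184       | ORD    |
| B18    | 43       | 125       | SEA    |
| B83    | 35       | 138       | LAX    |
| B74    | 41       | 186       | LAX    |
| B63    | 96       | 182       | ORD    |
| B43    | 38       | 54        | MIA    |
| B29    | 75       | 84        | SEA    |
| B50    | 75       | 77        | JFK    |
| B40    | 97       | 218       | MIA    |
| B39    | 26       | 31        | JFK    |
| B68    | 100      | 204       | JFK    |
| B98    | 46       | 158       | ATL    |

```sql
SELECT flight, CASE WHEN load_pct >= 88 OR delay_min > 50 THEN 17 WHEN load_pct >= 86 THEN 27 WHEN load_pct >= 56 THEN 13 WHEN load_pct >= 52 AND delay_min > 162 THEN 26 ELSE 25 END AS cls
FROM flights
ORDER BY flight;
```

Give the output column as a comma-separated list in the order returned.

flight=B18: load_pct >= 88 OR delay_min > 50 → 17
flight=B29: load_pct >= 88 OR delay_min > 50 → 17
flight=B39: ELSE → 25
flight=B40: load_pct >= 88 OR delay_min > 50 → 17
flight=B43: load_pct >= 88 OR delay_min > 50 → 17
flight=B44: load_pct >= 88 OR delay_min > 50 → 17
flight=B50: load_pct >= 88 OR delay_min > 50 → 17
flight=B63: load_pct >= 88 OR delay_min > 50 → 17
flight=B68: load_pct >= 88 OR delay_min > 50 → 17
flight=B74: load_pct >= 88 OR delay_min > 50 → 17
flight=B83: load_pct >= 88 OR delay_min > 50 → 17
flight=B98: load_pct >= 88 OR delay_min > 50 → 17

17, 17, 25, 17, 17, 17, 17, 17, 17, 17, 17, 17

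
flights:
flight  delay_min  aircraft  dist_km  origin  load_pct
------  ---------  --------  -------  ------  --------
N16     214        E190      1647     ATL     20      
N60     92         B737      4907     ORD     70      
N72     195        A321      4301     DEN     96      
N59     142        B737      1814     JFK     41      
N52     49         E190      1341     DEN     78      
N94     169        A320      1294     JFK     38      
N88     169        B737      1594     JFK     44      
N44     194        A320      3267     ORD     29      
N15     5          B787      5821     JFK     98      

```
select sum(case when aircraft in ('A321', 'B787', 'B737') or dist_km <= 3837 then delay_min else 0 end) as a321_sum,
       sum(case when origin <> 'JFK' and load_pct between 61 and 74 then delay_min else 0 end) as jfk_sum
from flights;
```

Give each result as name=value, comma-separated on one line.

a321_sum=1229, jfk_sum=92

[a321_sum: aircraft in ('A321', 'B787', 'B737') or dist_km <= 3837]
flight=N16: ✓ → 214
flight=N60: ✓ → 92
flight=N72: ✓ → 195
flight=N59: ✓ → 142
flight=N52: ✓ → 49
flight=N94: ✓ → 169
flight=N88: ✓ → 169
flight=N44: ✓ → 194
flight=N15: ✓ → 5
a321_sum = 214 + 92 + 195 + 142 + 49 + 169 + 169 + 194 + 5 = 1229
—
[jfk_sum: origin <> 'JFK' and load_pct between 61 and 74]
flight=N16: ✗
flight=N60: ✓ → 92
flight=N72: ✗
flight=N59: ✗
flight=N52: ✗
flight=N94: ✗
flight=N88: ✗
flight=N44: ✗
flight=N15: ✗
jfk_sum = 92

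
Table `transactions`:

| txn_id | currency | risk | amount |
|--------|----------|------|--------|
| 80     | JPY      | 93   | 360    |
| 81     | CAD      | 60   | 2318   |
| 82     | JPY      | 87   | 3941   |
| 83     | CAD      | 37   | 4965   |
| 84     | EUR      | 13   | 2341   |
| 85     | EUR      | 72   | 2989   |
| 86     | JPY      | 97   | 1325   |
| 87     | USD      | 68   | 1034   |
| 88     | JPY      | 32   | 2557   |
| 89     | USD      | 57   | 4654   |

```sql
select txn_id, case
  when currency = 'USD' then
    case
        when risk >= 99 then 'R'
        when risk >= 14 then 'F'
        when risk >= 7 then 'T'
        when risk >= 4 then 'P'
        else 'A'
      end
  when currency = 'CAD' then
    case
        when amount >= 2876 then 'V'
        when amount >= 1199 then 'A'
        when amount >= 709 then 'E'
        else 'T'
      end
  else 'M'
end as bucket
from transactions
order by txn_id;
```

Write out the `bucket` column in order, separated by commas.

M, A, M, V, M, M, M, F, M, F

txn_id=80: currency='JPY' → outer ELSE → M
txn_id=81: currency='CAD' → inner[amount >= 1199] → A
txn_id=82: currency='JPY' → outer ELSE → M
txn_id=83: currency='CAD' → inner[amount >= 2876] → V
txn_id=84: currency='EUR' → outer ELSE → M
txn_id=85: currency='EUR' → outer ELSE → M
txn_id=86: currency='JPY' → outer ELSE → M
txn_id=87: currency='USD' → inner[risk >= 14] → F
txn_id=88: currency='JPY' → outer ELSE → M
txn_id=89: currency='USD' → inner[risk >= 14] → F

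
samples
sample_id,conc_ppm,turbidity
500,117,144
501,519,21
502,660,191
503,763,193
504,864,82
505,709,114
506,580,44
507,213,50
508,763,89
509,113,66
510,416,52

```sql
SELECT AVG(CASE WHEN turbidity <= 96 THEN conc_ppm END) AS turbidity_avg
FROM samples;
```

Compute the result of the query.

sample_id=500: ✗
sample_id=501: ✓ → 519
sample_id=502: ✗
sample_id=503: ✗
sample_id=504: ✓ → 864
sample_id=505: ✗
sample_id=506: ✓ → 580
sample_id=507: ✓ → 213
sample_id=508: ✓ → 763
sample_id=509: ✓ → 113
sample_id=510: ✓ → 416
turbidity_avg = (519 + 864 + 580 + 213 + 763 + 113 + 416) / 7 = 495.4285714286

495.4285714286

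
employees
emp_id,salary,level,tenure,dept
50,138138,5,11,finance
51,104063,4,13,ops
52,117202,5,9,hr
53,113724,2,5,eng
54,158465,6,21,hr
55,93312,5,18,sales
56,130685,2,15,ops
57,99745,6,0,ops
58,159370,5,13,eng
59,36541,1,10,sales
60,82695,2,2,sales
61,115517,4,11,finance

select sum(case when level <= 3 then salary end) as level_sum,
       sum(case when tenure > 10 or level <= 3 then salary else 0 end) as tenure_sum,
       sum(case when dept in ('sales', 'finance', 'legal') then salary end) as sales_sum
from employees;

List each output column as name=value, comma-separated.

[level_sum: level <= 3]
emp_id=50: ✗
emp_id=51: ✗
emp_id=52: ✗
emp_id=53: ✓ → 113724
emp_id=54: ✗
emp_id=55: ✗
emp_id=56: ✓ → 130685
emp_id=57: ✗
emp_id=58: ✗
emp_id=59: ✓ → 36541
emp_id=60: ✓ → 82695
emp_id=61: ✗
level_sum = 113724 + 130685 + 36541 + 82695 = 363645
—
[tenure_sum: tenure > 10 or level <= 3]
emp_id=50: ✓ → 138138
emp_id=51: ✓ → 104063
emp_id=52: ✗
emp_id=53: ✓ → 113724
emp_id=54: ✓ → 158465
emp_id=55: ✓ → 93312
emp_id=56: ✓ → 130685
emp_id=57: ✗
emp_id=58: ✓ → 159370
emp_id=59: ✓ → 36541
emp_id=60: ✓ → 82695
emp_id=61: ✓ → 115517
tenure_sum = 138138 + 104063 + 113724 + 158465 + 93312 + 130685 + 159370 + 36541 + 82695 + 115517 = 1132510
—
[sales_sum: dept in ('sales', 'finance', 'legal')]
emp_id=50: ✓ → 138138
emp_id=51: ✗
emp_id=52: ✗
emp_id=53: ✗
emp_id=54: ✗
emp_id=55: ✓ → 93312
emp_id=56: ✗
emp_id=57: ✗
emp_id=58: ✗
emp_id=59: ✓ → 36541
emp_id=60: ✓ → 82695
emp_id=61: ✓ → 115517
sales_sum = 138138 + 93312 + 36541 + 82695 + 115517 = 466203

level_sum=363645, tenure_sum=1132510, sales_sum=466203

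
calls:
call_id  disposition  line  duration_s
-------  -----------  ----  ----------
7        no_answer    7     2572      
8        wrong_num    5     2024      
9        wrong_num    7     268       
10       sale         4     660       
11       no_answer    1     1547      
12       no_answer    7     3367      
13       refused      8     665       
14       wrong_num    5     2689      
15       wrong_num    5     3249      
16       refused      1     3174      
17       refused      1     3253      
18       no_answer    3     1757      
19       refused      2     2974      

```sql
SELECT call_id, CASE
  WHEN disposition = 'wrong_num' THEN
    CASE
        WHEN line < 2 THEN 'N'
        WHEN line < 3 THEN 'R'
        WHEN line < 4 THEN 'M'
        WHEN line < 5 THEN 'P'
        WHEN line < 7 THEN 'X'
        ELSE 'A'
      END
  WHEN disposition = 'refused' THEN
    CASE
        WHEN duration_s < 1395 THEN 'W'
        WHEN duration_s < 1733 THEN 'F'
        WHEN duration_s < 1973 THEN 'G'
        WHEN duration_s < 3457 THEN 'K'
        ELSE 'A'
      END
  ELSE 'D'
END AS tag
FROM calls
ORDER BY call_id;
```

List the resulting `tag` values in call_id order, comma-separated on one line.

call_id=7: disposition='no_answer' → outer ELSE → D
call_id=8: disposition='wrong_num' → inner[line < 7] → X
call_id=9: disposition='wrong_num' → inner[ELSE] → A
call_id=10: disposition='sale' → outer ELSE → D
call_id=11: disposition='no_answer' → outer ELSE → D
call_id=12: disposition='no_answer' → outer ELSE → D
call_id=13: disposition='refused' → inner[duration_s < 1395] → W
call_id=14: disposition='wrong_num' → inner[line < 7] → X
call_id=15: disposition='wrong_num' → inner[line < 7] → X
call_id=16: disposition='refused' → inner[duration_s < 3457] → K
call_id=17: disposition='refused' → inner[duration_s < 3457] → K
call_id=18: disposition='no_answer' → outer ELSE → D
call_id=19: disposition='refused' → inner[duration_s < 3457] → K

D, X, A, D, D, D, W, X, X, K, K, D, K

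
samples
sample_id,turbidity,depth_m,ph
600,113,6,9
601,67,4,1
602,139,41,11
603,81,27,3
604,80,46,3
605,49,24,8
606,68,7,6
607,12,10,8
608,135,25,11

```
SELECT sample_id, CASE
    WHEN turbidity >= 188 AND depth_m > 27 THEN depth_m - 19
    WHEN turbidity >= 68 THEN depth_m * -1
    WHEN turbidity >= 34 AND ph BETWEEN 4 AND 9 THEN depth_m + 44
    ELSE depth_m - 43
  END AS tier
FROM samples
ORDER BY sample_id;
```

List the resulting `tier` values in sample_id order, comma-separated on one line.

sample_id=600: turbidity >= 68 → -6
sample_id=601: ELSE → -39
sample_id=602: turbidity >= 68 → -41
sample_id=603: turbidity >= 68 → -27
sample_id=604: turbidity >= 68 → -46
sample_id=605: turbidity >= 34 AND ph BETWEEN 4 AND 9 → 68
sample_id=606: turbidity >= 68 → -7
sample_id=607: ELSE → -33
sample_id=608: turbidity >= 68 → -25

-6, -39, -41, -27, -46, 68, -7, -33, -25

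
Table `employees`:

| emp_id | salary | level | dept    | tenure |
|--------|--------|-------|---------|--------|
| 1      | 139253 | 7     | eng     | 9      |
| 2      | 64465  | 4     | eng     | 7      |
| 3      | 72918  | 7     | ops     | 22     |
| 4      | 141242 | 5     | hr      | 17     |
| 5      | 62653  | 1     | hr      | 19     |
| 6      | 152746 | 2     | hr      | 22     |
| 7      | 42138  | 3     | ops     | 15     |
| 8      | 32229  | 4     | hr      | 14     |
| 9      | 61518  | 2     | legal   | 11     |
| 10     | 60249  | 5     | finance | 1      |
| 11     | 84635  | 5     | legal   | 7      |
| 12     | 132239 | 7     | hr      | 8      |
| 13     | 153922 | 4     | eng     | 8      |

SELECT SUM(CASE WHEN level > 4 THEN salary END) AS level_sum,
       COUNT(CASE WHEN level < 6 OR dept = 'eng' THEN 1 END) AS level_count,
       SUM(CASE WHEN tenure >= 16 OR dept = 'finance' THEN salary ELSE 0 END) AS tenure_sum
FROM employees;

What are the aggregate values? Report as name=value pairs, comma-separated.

[level_sum: level > 4]
emp_id=1: ✓ → 139253
emp_id=2: ✗
emp_id=3: ✓ → 72918
emp_id=4: ✓ → 141242
emp_id=5: ✗
emp_id=6: ✗
emp_id=7: ✗
emp_id=8: ✗
emp_id=9: ✗
emp_id=10: ✓ → 60249
emp_id=11: ✓ → 84635
emp_id=12: ✓ → 132239
emp_id=13: ✗
level_sum = 139253 + 72918 + 141242 + 60249 + 84635 + 132239 = 630536
—
[level_count: level < 6 OR dept = 'eng']
emp_id=1: ✓ → 1
emp_id=2: ✓ → 1
emp_id=3: ✗
emp_id=4: ✓ → 1
emp_id=5: ✓ → 1
emp_id=6: ✓ → 1
emp_id=7: ✓ → 1
emp_id=8: ✓ → 1
emp_id=9: ✓ → 1
emp_id=10: ✓ → 1
emp_id=11: ✓ → 1
emp_id=12: ✗
emp_id=13: ✓ → 1
level_count = COUNT(1, 1, 1, 1, 1, 1, 1, 1, 1, 1, 1) = 11
—
[tenure_sum: tenure >= 16 OR dept = 'finance']
emp_id=1: ✗
emp_id=2: ✗
emp_id=3: ✓ → 72918
emp_id=4: ✓ → 141242
emp_id=5: ✓ → 62653
emp_id=6: ✓ → 152746
emp_id=7: ✗
emp_id=8: ✗
emp_id=9: ✗
emp_id=10: ✓ → 60249
emp_id=11: ✗
emp_id=12: ✗
emp_id=13: ✗
tenure_sum = 72918 + 141242 + 62653 + 152746 + 60249 = 489808

level_sum=630536, level_count=11, tenure_sum=489808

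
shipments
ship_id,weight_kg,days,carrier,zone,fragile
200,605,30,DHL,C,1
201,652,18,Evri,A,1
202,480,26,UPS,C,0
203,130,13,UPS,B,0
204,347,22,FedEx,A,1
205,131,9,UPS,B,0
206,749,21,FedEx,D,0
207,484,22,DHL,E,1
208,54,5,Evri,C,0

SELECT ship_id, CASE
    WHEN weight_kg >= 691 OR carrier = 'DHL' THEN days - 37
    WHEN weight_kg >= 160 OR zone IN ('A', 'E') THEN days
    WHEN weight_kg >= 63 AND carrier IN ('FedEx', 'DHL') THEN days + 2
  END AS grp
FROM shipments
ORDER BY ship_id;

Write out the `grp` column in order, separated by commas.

-7, 18, 26, NULL, 22, NULL, -16, -15, NULL

ship_id=200: weight_kg >= 691 OR carrier = 'DHL' → -7
ship_id=201: weight_kg >= 160 OR zone IN ('A', 'E') → 18
ship_id=202: weight_kg >= 160 OR zone IN ('A', 'E') → 26
ship_id=203: (no match → NULL) → NULL
ship_id=204: weight_kg >= 160 OR zone IN ('A', 'E') → 22
ship_id=205: (no match → NULL) → NULL
ship_id=206: weight_kg >= 691 OR carrier = 'DHL' → -16
ship_id=207: weight_kg >= 691 OR carrier = 'DHL' → -15
ship_id=208: (no match → NULL) → NULL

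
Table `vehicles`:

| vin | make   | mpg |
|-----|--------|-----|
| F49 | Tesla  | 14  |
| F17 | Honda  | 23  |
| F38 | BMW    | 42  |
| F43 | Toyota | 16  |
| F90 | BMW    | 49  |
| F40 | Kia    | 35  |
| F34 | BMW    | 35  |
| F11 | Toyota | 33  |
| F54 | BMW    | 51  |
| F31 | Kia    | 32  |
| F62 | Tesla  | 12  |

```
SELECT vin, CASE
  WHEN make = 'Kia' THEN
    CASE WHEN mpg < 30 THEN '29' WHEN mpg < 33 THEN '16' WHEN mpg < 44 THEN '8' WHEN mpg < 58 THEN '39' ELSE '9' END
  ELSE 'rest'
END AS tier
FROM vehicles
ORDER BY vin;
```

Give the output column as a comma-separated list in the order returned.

vin=F11: make='Toyota' → outer ELSE → rest
vin=F17: make='Honda' → outer ELSE → rest
vin=F31: make='Kia' → inner[mpg < 33] → 16
vin=F34: make='BMW' → outer ELSE → rest
vin=F38: make='BMW' → outer ELSE → rest
vin=F40: make='Kia' → inner[mpg < 44] → 8
vin=F43: make='Toyota' → outer ELSE → rest
vin=F49: make='Tesla' → outer ELSE → rest
vin=F54: make='BMW' → outer ELSE → rest
vin=F62: make='Tesla' → outer ELSE → rest
vin=F90: make='BMW' → outer ELSE → rest

rest, rest, 16, rest, rest, 8, rest, rest, rest, rest, rest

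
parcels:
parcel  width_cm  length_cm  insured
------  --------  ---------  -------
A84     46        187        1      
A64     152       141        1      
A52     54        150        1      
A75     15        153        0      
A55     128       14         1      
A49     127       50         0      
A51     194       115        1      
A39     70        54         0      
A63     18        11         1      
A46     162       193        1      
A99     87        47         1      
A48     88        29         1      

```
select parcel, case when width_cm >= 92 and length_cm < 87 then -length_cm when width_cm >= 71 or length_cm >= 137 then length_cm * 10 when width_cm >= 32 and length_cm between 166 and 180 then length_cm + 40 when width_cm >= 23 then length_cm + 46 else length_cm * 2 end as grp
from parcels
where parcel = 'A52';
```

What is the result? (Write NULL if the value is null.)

parcel = A52: width_cm=54, length_cm=150, insured=1.
width_cm >= 92 and length_cm < 87 → false
width_cm >= 71 or length_cm >= 137 → true → 1500

1500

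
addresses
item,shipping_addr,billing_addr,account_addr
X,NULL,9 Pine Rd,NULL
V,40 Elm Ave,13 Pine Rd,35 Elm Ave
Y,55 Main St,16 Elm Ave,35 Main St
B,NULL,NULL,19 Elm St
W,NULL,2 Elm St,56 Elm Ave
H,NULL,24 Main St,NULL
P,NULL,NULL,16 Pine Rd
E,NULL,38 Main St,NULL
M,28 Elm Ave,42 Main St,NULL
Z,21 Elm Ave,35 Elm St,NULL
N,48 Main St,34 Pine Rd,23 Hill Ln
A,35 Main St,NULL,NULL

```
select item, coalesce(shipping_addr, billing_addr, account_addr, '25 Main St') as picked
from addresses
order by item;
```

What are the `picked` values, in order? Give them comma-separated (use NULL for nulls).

35 Main St, 19 Elm St, 38 Main St, 24 Main St, 28 Elm Ave, 48 Main St, 16 Pine Rd, 40 Elm Ave, 2 Elm St, 9 Pine Rd, 55 Main St, 21 Elm Ave

item=A: shipping_addr=35 Main St → 35 Main St
item=B: shipping_addr=NULL, billing_addr=NULL, account_addr=19 Elm St → 19 Elm St
item=E: shipping_addr=NULL, billing_addr=38 Main St → 38 Main St
item=H: shipping_addr=NULL, billing_addr=24 Main St → 24 Main St
item=M: shipping_addr=28 Elm Ave → 28 Elm Ave
item=N: shipping_addr=48 Main St → 48 Main St
item=P: shipping_addr=NULL, billing_addr=NULL, account_addr=16 Pine Rd → 16 Pine Rd
item=V: shipping_addr=40 Elm Ave → 40 Elm Ave
item=W: shipping_addr=NULL, billing_addr=2 Elm St → 2 Elm St
item=X: shipping_addr=NULL, billing_addr=9 Pine Rd → 9 Pine Rd
item=Y: shipping_addr=55 Main St → 55 Main St
item=Z: shipping_addr=21 Elm Ave → 21 Elm Ave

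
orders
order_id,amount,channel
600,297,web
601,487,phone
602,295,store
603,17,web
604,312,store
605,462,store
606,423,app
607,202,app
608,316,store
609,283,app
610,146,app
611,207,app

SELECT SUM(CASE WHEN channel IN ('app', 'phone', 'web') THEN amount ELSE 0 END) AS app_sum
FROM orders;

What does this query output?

2062

order_id=600: ✓ → 297
order_id=601: ✓ → 487
order_id=602: ✗
order_id=603: ✓ → 17
order_id=604: ✗
order_id=605: ✗
order_id=606: ✓ → 423
order_id=607: ✓ → 202
order_id=608: ✗
order_id=609: ✓ → 283
order_id=610: ✓ → 146
order_id=611: ✓ → 207
app_sum = 297 + 487 + 17 + 423 + 202 + 283 + 146 + 207 = 2062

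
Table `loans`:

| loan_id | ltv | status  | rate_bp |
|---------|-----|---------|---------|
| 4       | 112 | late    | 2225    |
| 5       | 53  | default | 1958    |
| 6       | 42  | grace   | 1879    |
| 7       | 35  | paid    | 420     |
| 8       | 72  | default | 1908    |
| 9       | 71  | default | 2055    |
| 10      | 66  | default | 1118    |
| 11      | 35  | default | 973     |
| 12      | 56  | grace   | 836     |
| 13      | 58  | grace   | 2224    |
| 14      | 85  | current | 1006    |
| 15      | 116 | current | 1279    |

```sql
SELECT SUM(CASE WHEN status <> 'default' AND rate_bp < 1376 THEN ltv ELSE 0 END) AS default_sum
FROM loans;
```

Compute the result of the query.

292

loan_id=4: ✗
loan_id=5: ✗
loan_id=6: ✗
loan_id=7: ✓ → 35
loan_id=8: ✗
loan_id=9: ✗
loan_id=10: ✗
loan_id=11: ✗
loan_id=12: ✓ → 56
loan_id=13: ✗
loan_id=14: ✓ → 85
loan_id=15: ✓ → 116
default_sum = 35 + 56 + 85 + 116 = 292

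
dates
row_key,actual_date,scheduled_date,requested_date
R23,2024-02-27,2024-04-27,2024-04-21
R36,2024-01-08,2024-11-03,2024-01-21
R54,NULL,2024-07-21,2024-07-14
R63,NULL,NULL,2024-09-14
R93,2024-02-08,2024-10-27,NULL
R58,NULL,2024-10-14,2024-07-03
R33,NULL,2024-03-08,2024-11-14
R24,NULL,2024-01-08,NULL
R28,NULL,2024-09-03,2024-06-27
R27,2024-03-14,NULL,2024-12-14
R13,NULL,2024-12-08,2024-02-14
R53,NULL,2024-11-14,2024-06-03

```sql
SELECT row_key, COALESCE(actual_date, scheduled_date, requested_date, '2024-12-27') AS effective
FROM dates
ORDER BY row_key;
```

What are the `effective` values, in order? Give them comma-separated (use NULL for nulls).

2024-12-08, 2024-02-27, 2024-01-08, 2024-03-14, 2024-09-03, 2024-03-08, 2024-01-08, 2024-11-14, 2024-07-21, 2024-10-14, 2024-09-14, 2024-02-08

row_key=R13: actual_date=NULL, scheduled_date=2024-12-08 → 2024-12-08
row_key=R23: actual_date=2024-02-27 → 2024-02-27
row_key=R24: actual_date=NULL, scheduled_date=2024-01-08 → 2024-01-08
row_key=R27: actual_date=2024-03-14 → 2024-03-14
row_key=R28: actual_date=NULL, scheduled_date=2024-09-03 → 2024-09-03
row_key=R33: actual_date=NULL, scheduled_date=2024-03-08 → 2024-03-08
row_key=R36: actual_date=2024-01-08 → 2024-01-08
row_key=R53: actual_date=NULL, scheduled_date=2024-11-14 → 2024-11-14
row_key=R54: actual_date=NULL, scheduled_date=2024-07-21 → 2024-07-21
row_key=R58: actual_date=NULL, scheduled_date=2024-10-14 → 2024-10-14
row_key=R63: actual_date=NULL, scheduled_date=NULL, requested_date=2024-09-14 → 2024-09-14
row_key=R93: actual_date=2024-02-08 → 2024-02-08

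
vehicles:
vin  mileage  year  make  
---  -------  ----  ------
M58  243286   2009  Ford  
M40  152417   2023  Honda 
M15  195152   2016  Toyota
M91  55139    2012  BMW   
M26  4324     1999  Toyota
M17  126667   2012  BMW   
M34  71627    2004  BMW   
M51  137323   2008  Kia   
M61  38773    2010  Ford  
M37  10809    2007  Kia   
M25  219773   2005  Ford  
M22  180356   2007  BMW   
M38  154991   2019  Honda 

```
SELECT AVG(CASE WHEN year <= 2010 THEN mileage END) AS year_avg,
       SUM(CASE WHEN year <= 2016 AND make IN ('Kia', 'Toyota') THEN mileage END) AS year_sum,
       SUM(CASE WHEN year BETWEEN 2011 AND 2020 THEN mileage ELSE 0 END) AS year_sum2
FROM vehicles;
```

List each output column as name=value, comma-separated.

[year_avg: year <= 2010]
vin=M58: ✓ → 243286
vin=M40: ✗
vin=M15: ✗
vin=M91: ✗
vin=M26: ✓ → 4324
vin=M17: ✗
vin=M34: ✓ → 71627
vin=M51: ✓ → 137323
vin=M61: ✓ → 38773
vin=M37: ✓ → 10809
vin=M25: ✓ → 219773
vin=M22: ✓ → 180356
vin=M38: ✗
year_avg = (243286 + 4324 + 71627 + 137323 + 38773 + 10809 + 219773 + 180356) / 8 = 113283.875
—
[year_sum: year <= 2016 AND make IN ('Kia', 'Toyota')]
vin=M58: ✗
vin=M40: ✗
vin=M15: ✓ → 195152
vin=M91: ✗
vin=M26: ✓ → 4324
vin=M17: ✗
vin=M34: ✗
vin=M51: ✓ → 137323
vin=M61: ✗
vin=M37: ✓ → 10809
vin=M25: ✗
vin=M22: ✗
vin=M38: ✗
year_sum = 195152 + 4324 + 137323 + 10809 = 347608
—
[year_sum2: year BETWEEN 2011 AND 2020]
vin=M58: ✗
vin=M40: ✗
vin=M15: ✓ → 195152
vin=M91: ✓ → 55139
vin=M26: ✗
vin=M17: ✓ → 126667
vin=M34: ✗
vin=M51: ✗
vin=M61: ✗
vin=M37: ✗
vin=M25: ✗
vin=M22: ✗
vin=M38: ✓ → 154991
year_sum2 = 195152 + 55139 + 126667 + 154991 = 531949

year_avg=113283.875, year_sum=347608, year_sum2=531949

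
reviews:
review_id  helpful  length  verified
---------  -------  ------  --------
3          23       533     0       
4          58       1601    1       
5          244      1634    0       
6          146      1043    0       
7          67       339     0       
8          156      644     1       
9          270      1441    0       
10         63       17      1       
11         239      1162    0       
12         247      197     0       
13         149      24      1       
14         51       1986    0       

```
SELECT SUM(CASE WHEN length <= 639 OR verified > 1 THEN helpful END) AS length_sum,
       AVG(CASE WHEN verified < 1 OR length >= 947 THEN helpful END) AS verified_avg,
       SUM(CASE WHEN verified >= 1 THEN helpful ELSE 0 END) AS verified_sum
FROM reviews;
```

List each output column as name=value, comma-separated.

length_sum=549, verified_avg=149.4444444444, verified_sum=426

[length_sum: length <= 639 OR verified > 1]
review_id=3: ✓ → 23
review_id=4: ✗
review_id=5: ✗
review_id=6: ✗
review_id=7: ✓ → 67
review_id=8: ✗
review_id=9: ✗
review_id=10: ✓ → 63
review_id=11: ✗
review_id=12: ✓ → 247
review_id=13: ✓ → 149
review_id=14: ✗
length_sum = 23 + 67 + 63 + 247 + 149 = 549
—
[verified_avg: verified < 1 OR length >= 947]
review_id=3: ✓ → 23
review_id=4: ✓ → 58
review_id=5: ✓ → 244
review_id=6: ✓ → 146
review_id=7: ✓ → 67
review_id=8: ✗
review_id=9: ✓ → 270
review_id=10: ✗
review_id=11: ✓ → 239
review_id=12: ✓ → 247
review_id=13: ✗
review_id=14: ✓ → 51
verified_avg = (23 + 58 + 244 + 146 + 67 + 270 + 239 + 247 + 51) / 9 = 149.4444444444
—
[verified_sum: verified >= 1]
review_id=3: ✗
review_id=4: ✓ → 58
review_id=5: ✗
review_id=6: ✗
review_id=7: ✗
review_id=8: ✓ → 156
review_id=9: ✗
review_id=10: ✓ → 63
review_id=11: ✗
review_id=12: ✗
review_id=13: ✓ → 149
review_id=14: ✗
verified_sum = 58 + 156 + 63 + 149 = 426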